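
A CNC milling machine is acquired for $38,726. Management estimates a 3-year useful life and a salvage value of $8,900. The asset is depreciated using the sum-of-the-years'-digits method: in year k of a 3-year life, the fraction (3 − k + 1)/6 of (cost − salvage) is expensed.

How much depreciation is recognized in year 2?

$9,942

Depreciable base = $38,726 − $8,900 = $29,826.
Sum of the years' digits = 3+2+1 = 6.
Year 1: $29,826 × 3/6 = $14,913. Book value $23,813.
Year 2: $29,826 × 2/6 = $9,942. Book value $13,871.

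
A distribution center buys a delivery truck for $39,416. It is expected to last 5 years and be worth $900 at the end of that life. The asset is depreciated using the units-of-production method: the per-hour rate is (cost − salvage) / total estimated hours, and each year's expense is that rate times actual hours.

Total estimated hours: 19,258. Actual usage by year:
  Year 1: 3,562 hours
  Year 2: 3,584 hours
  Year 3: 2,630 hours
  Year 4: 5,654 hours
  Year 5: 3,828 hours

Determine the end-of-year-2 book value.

$25,124

Depreciable base = $39,416 − $900 = $38,516.
Rate = $38,516 / 19,258 hours = $2 per hour.
Year 1: 3,562 × $2 = $7,124. Book value $32,292.
Year 2: 3,584 × $2 = $7,168. Book value $25,124.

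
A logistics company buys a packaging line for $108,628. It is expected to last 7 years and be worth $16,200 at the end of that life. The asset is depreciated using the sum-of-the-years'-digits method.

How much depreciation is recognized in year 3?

Depreciable base = $108,628 − $16,200 = $92,428.
Sum of the years' digits = 7+6+5+4+3+2+1 = 28.
Year 1: $92,428 × 7/28 = $23,107. Book value $85,521.
Year 2: $92,428 × 6/28 = $19,806. Book value $65,715.
Year 3: $92,428 × 5/28 = $16,505. Book value $49,210.

$16,505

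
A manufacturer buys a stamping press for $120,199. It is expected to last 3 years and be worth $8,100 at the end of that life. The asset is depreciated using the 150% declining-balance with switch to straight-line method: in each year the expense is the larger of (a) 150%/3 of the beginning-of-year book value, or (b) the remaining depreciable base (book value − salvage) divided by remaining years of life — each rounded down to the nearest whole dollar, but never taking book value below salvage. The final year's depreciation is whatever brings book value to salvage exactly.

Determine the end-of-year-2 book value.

Depreciable base = $120,199 − $8,100 = $112,099.
Year 1: DB = ⌊$120,199 × 150%/3⌋ = $60,099; SL = ⌊$112,099/3⌋ = $37,366 → take DB $60,099. Book value $60,100.
Year 2: DB = ⌊$60,100 × 150%/3⌋ = $30,050; SL = ⌊$52,000/2⌋ = $26,000 → take DB $30,050. Book value $30,050.

$30,050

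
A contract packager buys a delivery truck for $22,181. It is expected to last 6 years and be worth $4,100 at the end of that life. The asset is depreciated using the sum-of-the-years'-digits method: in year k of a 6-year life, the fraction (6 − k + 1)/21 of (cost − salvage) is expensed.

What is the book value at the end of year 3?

$9,266

Depreciable base = $22,181 − $4,100 = $18,081.
Sum of the years' digits = 6+5+4+3+2+1 = 21.
Year 1: $18,081 × 6/21 = $5,166. Book value $17,015.
Year 2: $18,081 × 5/21 = $4,305. Book value $12,710.
Year 3: $18,081 × 4/21 = $3,444. Book value $9,266.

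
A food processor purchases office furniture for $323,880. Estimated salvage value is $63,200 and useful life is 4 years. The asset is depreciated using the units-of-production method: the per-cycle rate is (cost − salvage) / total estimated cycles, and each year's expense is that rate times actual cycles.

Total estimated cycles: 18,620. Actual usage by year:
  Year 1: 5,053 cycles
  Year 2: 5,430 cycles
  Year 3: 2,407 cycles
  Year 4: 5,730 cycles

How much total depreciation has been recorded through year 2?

Depreciable base = $323,880 − $63,200 = $260,680.
Rate = $260,680 / 18,620 cycles = $14 per cycle.
Year 1: 5,053 × $14 = $70,742. Book value $253,138.
Year 2: 5,430 × $14 = $76,020. Book value $177,118.
Accumulated through year 2 = $323,880 − $177,118 = $146,762.

$146,762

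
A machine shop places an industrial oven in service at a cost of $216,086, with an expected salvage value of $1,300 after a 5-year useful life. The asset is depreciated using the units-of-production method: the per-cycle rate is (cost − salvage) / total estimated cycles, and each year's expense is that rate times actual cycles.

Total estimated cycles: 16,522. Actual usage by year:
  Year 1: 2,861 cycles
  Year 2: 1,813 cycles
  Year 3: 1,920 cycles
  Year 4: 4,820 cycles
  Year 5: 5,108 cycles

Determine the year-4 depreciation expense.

$62,660

Depreciable base = $216,086 − $1,300 = $214,786.
Rate = $214,786 / 16,522 cycles = $13 per cycle.
Year 1: 2,861 × $13 = $37,193. Book value $178,893.
Year 2: 1,813 × $13 = $23,569. Book value $155,324.
Year 3: 1,920 × $13 = $24,960. Book value $130,364.
Year 4: 4,820 × $13 = $62,660. Book value $67,704.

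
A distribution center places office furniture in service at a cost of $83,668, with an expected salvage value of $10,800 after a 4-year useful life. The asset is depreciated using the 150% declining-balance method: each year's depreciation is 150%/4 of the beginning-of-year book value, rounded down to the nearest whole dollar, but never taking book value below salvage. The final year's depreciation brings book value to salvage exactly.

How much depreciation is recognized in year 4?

Depreciable base = $83,668 − $10,800 = $72,868.
Year 1: ⌊$83,668 × 150%/4⌋ = $31,375. Book value $52,293.
Year 2: ⌊$52,293 × 150%/4⌋ = $19,609. Book value $32,684.
Year 3: ⌊$32,684 × 150%/4⌋ = $12,256. Book value $20,428.
Year 4 (final): $20,428 − $10,800 = $9,628. Book value $10,800.

$9,628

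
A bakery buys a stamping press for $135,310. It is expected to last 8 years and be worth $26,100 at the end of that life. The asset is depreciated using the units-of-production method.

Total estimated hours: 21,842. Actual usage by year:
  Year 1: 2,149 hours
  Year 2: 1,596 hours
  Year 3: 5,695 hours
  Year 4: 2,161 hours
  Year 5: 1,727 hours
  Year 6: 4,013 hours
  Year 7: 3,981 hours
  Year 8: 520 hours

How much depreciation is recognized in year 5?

$8,635

Depreciable base = $135,310 − $26,100 = $109,210.
Rate = $109,210 / 21,842 hours = $5 per hour.
Year 1: 2,149 × $5 = $10,745. Book value $124,565.
Year 2: 1,596 × $5 = $7,980. Book value $116,585.
Year 3: 5,695 × $5 = $28,475. Book value $88,110.
Year 4: 2,161 × $5 = $10,805. Book value $77,305.
Year 5: 1,727 × $5 = $8,635. Book value $68,670.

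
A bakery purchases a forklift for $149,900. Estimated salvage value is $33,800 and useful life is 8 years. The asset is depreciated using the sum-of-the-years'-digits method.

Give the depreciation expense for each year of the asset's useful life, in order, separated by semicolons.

Depreciable base = $149,900 − $33,800 = $116,100.
Sum of the years' digits = 8+7+6+5+4+3+2+1 = 36.
Year 1: $116,100 × 8/36 = $25,800. Book value $124,100.
Year 2: $116,100 × 7/36 = $22,575. Book value $101,525.
Year 3: $116,100 × 6/36 = $19,350. Book value $82,175.
Year 4: $116,100 × 5/36 = $16,125. Book value $66,050.
Year 5: $116,100 × 4/36 = $12,900. Book value $53,150.
Year 6: $116,100 × 3/36 = $9,675. Book value $43,475.
Year 7: $116,100 × 2/36 = $6,450. Book value $37,025.
Year 8: $116,100 × 1/36 = $3,225. Book value $33,800.

$25,800; $22,575; $19,350; $16,125; $12,900; $9,675; $6,450; $3,225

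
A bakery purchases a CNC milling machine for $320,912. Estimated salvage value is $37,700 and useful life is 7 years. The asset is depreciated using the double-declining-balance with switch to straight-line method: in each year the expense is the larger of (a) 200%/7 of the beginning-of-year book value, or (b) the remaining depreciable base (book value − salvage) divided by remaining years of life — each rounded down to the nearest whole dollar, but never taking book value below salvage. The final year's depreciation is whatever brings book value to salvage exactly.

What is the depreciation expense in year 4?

$33,414

Depreciable base = $320,912 − $37,700 = $283,212.
Year 1: DB = ⌊$320,912 × 200%/7⌋ = $91,689; SL = ⌊$283,212/7⌋ = $40,458 → take DB $91,689. Book value $229,223.
Year 2: DB = ⌊$229,223 × 200%/7⌋ = $65,492; SL = ⌊$191,523/6⌋ = $31,920 → take DB $65,492. Book value $163,731.
Year 3: DB = ⌊$163,731 × 200%/7⌋ = $46,780; SL = ⌊$126,031/5⌋ = $25,206 → take DB $46,780. Book value $116,951.
Year 4: DB = ⌊$116,951 × 200%/7⌋ = $33,414; SL = ⌊$79,251/4⌋ = $19,812 → take DB $33,414. Book value $83,537.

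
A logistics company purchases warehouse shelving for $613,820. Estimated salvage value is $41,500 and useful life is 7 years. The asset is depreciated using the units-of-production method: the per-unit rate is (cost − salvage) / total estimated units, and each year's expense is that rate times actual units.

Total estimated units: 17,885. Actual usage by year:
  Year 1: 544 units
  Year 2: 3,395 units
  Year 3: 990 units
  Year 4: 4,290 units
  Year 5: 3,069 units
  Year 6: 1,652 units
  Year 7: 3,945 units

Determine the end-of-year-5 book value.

Depreciable base = $613,820 − $41,500 = $572,320.
Rate = $572,320 / 17,885 units = $32 per unit.
Year 1: 544 × $32 = $17,408. Book value $596,412.
Year 2: 3,395 × $32 = $108,640. Book value $487,772.
Year 3: 990 × $32 = $31,680. Book value $456,092.
Year 4: 4,290 × $32 = $137,280. Book value $318,812.
Year 5: 3,069 × $32 = $98,208. Book value $220,604.

$220,604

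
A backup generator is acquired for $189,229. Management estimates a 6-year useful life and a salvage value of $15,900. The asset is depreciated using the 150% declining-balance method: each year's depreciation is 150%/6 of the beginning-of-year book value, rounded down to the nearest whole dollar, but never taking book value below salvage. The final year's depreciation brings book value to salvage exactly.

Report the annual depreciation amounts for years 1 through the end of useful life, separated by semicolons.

Depreciable base = $189,229 − $15,900 = $173,329.
Year 1: ⌊$189,229 × 150%/6⌋ = $47,307. Book value $141,922.
Year 2: ⌊$141,922 × 150%/6⌋ = $35,480. Book value $106,442.
Year 3: ⌊$106,442 × 150%/6⌋ = $26,610. Book value $79,832.
Year 4: ⌊$79,832 × 150%/6⌋ = $19,958. Book value $59,874.
Year 5: ⌊$59,874 × 150%/6⌋ = $14,968. Book value $44,906.
Year 6 (final): $44,906 − $15,900 = $29,006. Book value $15,900.

$47,307; $35,480; $26,610; $19,958; $14,968; $29,006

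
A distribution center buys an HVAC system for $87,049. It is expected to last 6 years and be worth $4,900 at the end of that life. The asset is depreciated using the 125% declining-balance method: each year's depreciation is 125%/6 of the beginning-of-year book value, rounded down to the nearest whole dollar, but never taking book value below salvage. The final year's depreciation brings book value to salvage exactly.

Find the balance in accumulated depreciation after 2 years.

$32,492

Depreciable base = $87,049 − $4,900 = $82,149.
Year 1: ⌊$87,049 × 125%/6⌋ = $18,135. Book value $68,914.
Year 2: ⌊$68,914 × 125%/6⌋ = $14,357. Book value $54,557.
Accumulated through year 2 = $87,049 − $54,557 = $32,492.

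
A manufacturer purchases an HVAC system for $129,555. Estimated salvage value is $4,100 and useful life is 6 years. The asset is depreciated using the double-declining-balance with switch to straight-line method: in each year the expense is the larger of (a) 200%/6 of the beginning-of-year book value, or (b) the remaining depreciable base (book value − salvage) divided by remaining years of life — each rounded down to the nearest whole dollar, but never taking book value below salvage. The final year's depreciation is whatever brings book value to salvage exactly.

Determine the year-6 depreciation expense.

$10,746

Depreciable base = $129,555 − $4,100 = $125,455.
Year 1: DB = ⌊$129,555 × 200%/6⌋ = $43,185; SL = ⌊$125,455/6⌋ = $20,909 → take DB $43,185. Book value $86,370.
Year 2: DB = ⌊$86,370 × 200%/6⌋ = $28,790; SL = ⌊$82,270/5⌋ = $16,454 → take DB $28,790. Book value $57,580.
Year 3: DB = ⌊$57,580 × 200%/6⌋ = $19,193; SL = ⌊$53,480/4⌋ = $13,370 → take DB $19,193. Book value $38,387.
Year 4: DB = ⌊$38,387 × 200%/6⌋ = $12,795; SL = ⌊$34,287/3⌋ = $11,429 → take DB $12,795. Book value $25,592.
Year 5: DB = ⌊$25,592 × 200%/6⌋ = $8,530; SL = ⌊$21,492/2⌋ = $10,746 → take SL $10,746. Book value $14,846.
Year 6 (final): $14,846 − $4,100 = $10,746. Book value $4,100.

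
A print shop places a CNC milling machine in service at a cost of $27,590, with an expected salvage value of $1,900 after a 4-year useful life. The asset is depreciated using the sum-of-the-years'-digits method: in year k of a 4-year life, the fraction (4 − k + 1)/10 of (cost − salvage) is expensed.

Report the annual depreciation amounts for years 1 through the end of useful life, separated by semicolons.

$10,276; $7,707; $5,138; $2,569

Depreciable base = $27,590 − $1,900 = $25,690.
Sum of the years' digits = 4+3+2+1 = 10.
Year 1: $25,690 × 4/10 = $10,276. Book value $17,314.
Year 2: $25,690 × 3/10 = $7,707. Book value $9,607.
Year 3: $25,690 × 2/10 = $5,138. Book value $4,469.
Year 4: $25,690 × 1/10 = $2,569. Book value $1,900.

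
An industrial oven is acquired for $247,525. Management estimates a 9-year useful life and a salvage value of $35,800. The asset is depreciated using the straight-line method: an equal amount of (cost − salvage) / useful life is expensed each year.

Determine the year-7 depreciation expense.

$23,525

Depreciable base = $247,525 − $35,800 = $211,725.
Annual expense = $211,725 / 9 = $23,525.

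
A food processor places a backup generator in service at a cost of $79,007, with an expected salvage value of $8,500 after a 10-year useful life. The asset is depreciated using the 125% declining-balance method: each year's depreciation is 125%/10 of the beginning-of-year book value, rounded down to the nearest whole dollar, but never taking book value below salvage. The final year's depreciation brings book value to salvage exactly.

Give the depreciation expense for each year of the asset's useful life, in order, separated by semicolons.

$9,875; $8,641; $7,561; $6,616; $5,789; $5,065; $4,432; $3,878; $3,393; $15,257

Depreciable base = $79,007 − $8,500 = $70,507.
Year 1: ⌊$79,007 × 125%/10⌋ = $9,875. Book value $69,132.
Year 2: ⌊$69,132 × 125%/10⌋ = $8,641. Book value $60,491.
Year 3: ⌊$60,491 × 125%/10⌋ = $7,561. Book value $52,930.
Year 4: ⌊$52,930 × 125%/10⌋ = $6,616. Book value $46,314.
Year 5: ⌊$46,314 × 125%/10⌋ = $5,789. Book value $40,525.
Year 6: ⌊$40,525 × 125%/10⌋ = $5,065. Book value $35,460.
Year 7: ⌊$35,460 × 125%/10⌋ = $4,432. Book value $31,028.
Year 8: ⌊$31,028 × 125%/10⌋ = $3,878. Book value $27,150.
Year 9: ⌊$27,150 × 125%/10⌋ = $3,393. Book value $23,757.
Year 10 (final): $23,757 − $8,500 = $15,257. Book value $8,500.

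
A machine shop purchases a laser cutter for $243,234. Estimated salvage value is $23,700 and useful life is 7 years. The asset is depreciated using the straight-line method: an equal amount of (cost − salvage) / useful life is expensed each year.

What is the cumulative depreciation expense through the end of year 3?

$94,086

Depreciable base = $243,234 − $23,700 = $219,534.
Annual expense = $219,534 / 7 = $31,362.
End of year 1: book value $211,872.
End of year 2: book value $180,510.
End of year 3: book value $149,148.
Accumulated through year 3 = $243,234 − $149,148 = $94,086.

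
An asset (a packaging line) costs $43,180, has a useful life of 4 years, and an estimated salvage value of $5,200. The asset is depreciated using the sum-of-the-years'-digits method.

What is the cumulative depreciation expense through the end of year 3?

Depreciable base = $43,180 − $5,200 = $37,980.
Sum of the years' digits = 4+3+2+1 = 10.
Year 1: $37,980 × 4/10 = $15,192. Book value $27,988.
Year 2: $37,980 × 3/10 = $11,394. Book value $16,594.
Year 3: $37,980 × 2/10 = $7,596. Book value $8,998.
Accumulated through year 3 = $43,180 − $8,998 = $34,182.

$34,182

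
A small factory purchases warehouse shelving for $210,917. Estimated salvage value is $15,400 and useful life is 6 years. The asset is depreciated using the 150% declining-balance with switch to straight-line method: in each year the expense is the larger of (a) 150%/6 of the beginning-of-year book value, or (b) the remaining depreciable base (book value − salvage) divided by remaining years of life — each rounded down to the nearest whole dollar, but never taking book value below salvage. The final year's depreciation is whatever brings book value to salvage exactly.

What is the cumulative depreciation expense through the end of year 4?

$146,463

Depreciable base = $210,917 − $15,400 = $195,517.
Year 1: DB = ⌊$210,917 × 150%/6⌋ = $52,729; SL = ⌊$195,517/6⌋ = $32,586 → take DB $52,729. Book value $158,188.
Year 2: DB = ⌊$158,188 × 150%/6⌋ = $39,547; SL = ⌊$142,788/5⌋ = $28,557 → take DB $39,547. Book value $118,641.
Year 3: DB = ⌊$118,641 × 150%/6⌋ = $29,660; SL = ⌊$103,241/4⌋ = $25,810 → take DB $29,660. Book value $88,981.
Year 4: DB = ⌊$88,981 × 150%/6⌋ = $22,245; SL = ⌊$73,581/3⌋ = $24,527 → take SL $24,527. Book value $64,454.
Accumulated through year 4 = $210,917 − $64,454 = $146,463.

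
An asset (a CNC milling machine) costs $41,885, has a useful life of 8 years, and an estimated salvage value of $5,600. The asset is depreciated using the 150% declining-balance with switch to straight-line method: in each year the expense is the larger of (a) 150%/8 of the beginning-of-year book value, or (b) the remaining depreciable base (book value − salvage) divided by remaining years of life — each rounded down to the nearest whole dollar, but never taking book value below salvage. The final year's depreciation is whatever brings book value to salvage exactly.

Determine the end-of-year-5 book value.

Depreciable base = $41,885 − $5,600 = $36,285.
Year 1: DB = ⌊$41,885 × 150%/8⌋ = $7,853; SL = ⌊$36,285/8⌋ = $4,535 → take DB $7,853. Book value $34,032.
Year 2: DB = ⌊$34,032 × 150%/8⌋ = $6,381; SL = ⌊$28,432/7⌋ = $4,061 → take DB $6,381. Book value $27,651.
Year 3: DB = ⌊$27,651 × 150%/8⌋ = $5,184; SL = ⌊$22,051/6⌋ = $3,675 → take DB $5,184. Book value $22,467.
Year 4: DB = ⌊$22,467 × 150%/8⌋ = $4,212; SL = ⌊$16,867/5⌋ = $3,373 → take DB $4,212. Book value $18,255.
Year 5: DB = ⌊$18,255 × 150%/8⌋ = $3,422; SL = ⌊$12,655/4⌋ = $3,163 → take DB $3,422. Book value $14,833.

$14,833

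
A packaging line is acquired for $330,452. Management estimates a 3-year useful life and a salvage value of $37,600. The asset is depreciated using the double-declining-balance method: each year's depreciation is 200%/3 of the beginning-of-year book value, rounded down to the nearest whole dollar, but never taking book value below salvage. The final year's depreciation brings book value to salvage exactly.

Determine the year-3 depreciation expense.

Depreciable base = $330,452 − $37,600 = $292,852.
Year 1: ⌊$330,452 × 200%/3⌋ = $220,301. Book value $110,151.
Year 2: ⌊$110,151 × 200%/3⌋ = $73,434, capped at $72,551. Book value $37,600.
Year 3 (final): $37,600 − $37,600 = $0. Book value $37,600.

$0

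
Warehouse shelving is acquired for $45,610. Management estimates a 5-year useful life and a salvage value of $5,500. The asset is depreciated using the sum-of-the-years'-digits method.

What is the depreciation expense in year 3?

$8,022

Depreciable base = $45,610 − $5,500 = $40,110.
Sum of the years' digits = 5+4+3+2+1 = 15.
Year 1: $40,110 × 5/15 = $13,370. Book value $32,240.
Year 2: $40,110 × 4/15 = $10,696. Book value $21,544.
Year 3: $40,110 × 3/15 = $8,022. Book value $13,522.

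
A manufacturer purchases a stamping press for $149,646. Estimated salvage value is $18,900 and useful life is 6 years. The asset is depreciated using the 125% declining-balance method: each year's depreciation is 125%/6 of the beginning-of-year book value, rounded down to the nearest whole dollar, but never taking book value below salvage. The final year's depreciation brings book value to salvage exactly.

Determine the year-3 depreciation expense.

$19,539

Depreciable base = $149,646 − $18,900 = $130,746.
Year 1: ⌊$149,646 × 125%/6⌋ = $31,176. Book value $118,470.
Year 2: ⌊$118,470 × 125%/6⌋ = $24,681. Book value $93,789.
Year 3: ⌊$93,789 × 125%/6⌋ = $19,539. Book value $74,250.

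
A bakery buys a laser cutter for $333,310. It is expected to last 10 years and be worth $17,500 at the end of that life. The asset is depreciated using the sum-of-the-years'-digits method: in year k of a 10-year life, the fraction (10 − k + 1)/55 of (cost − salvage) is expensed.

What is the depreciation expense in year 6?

Depreciable base = $333,310 − $17,500 = $315,810.
Sum of the years' digits = 10+9+8+7+6+5+4+3+2+1 = 55.
Year 1: $315,810 × 10/55 = $57,420. Book value $275,890.
Year 2: $315,810 × 9/55 = $51,678. Book value $224,212.
Year 3: $315,810 × 8/55 = $45,936. Book value $178,276.
Year 4: $315,810 × 7/55 = $40,194. Book value $138,082.
Year 5: $315,810 × 6/55 = $34,452. Book value $103,630.
Year 6: $315,810 × 5/55 = $28,710. Book value $74,920.

$28,710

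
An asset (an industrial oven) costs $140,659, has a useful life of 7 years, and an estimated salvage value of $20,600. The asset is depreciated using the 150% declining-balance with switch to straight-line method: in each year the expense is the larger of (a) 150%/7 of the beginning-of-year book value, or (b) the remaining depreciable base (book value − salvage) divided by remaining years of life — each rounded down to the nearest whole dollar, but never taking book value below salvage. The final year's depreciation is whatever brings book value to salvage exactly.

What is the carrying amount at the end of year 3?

$68,229

Depreciable base = $140,659 − $20,600 = $120,059.
Year 1: DB = ⌊$140,659 × 150%/7⌋ = $30,141; SL = ⌊$120,059/7⌋ = $17,151 → take DB $30,141. Book value $110,518.
Year 2: DB = ⌊$110,518 × 150%/7⌋ = $23,682; SL = ⌊$89,918/6⌋ = $14,986 → take DB $23,682. Book value $86,836.
Year 3: DB = ⌊$86,836 × 150%/7⌋ = $18,607; SL = ⌊$66,236/5⌋ = $13,247 → take DB $18,607. Book value $68,229.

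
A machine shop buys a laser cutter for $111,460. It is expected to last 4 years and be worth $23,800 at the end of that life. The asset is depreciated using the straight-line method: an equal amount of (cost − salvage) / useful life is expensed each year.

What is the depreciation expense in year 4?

$21,915

Depreciable base = $111,460 − $23,800 = $87,660.
Annual expense = $87,660 / 4 = $21,915.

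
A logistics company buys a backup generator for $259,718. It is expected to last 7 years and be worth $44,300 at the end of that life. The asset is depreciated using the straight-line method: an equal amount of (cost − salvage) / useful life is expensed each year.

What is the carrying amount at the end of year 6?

$75,074

Depreciable base = $259,718 − $44,300 = $215,418.
Annual expense = $215,418 / 7 = $30,774.
End of year 1: book value $228,944.
End of year 2: book value $198,170.
End of year 3: book value $167,396.
End of year 4: book value $136,622.
End of year 5: book value $105,848.
End of year 6: book value $75,074.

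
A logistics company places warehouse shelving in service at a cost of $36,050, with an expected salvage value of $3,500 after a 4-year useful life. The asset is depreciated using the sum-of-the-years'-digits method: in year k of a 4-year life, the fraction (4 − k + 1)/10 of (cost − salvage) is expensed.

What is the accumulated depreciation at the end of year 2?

$22,785

Depreciable base = $36,050 − $3,500 = $32,550.
Sum of the years' digits = 4+3+2+1 = 10.
Year 1: $32,550 × 4/10 = $13,020. Book value $23,030.
Year 2: $32,550 × 3/10 = $9,765. Book value $13,265.
Accumulated through year 2 = $36,050 − $13,265 = $22,785.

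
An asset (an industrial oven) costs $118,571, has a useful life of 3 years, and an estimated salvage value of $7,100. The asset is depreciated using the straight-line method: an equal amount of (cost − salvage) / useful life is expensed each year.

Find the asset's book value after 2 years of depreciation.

$44,257

Depreciable base = $118,571 − $7,100 = $111,471.
Annual expense = $111,471 / 3 = $37,157.
End of year 1: book value $81,414.
End of year 2: book value $44,257.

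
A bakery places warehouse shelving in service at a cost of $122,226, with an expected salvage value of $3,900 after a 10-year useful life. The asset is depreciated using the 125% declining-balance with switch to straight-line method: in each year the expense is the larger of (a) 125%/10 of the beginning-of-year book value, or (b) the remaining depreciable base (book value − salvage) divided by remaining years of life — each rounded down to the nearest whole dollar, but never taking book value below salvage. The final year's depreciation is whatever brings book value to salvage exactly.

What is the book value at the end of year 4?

$70,743

Depreciable base = $122,226 − $3,900 = $118,326.
Year 1: DB = ⌊$122,226 × 125%/10⌋ = $15,278; SL = ⌊$118,326/10⌋ = $11,832 → take DB $15,278. Book value $106,948.
Year 2: DB = ⌊$106,948 × 125%/10⌋ = $13,368; SL = ⌊$103,048/9⌋ = $11,449 → take DB $13,368. Book value $93,580.
Year 3: DB = ⌊$93,580 × 125%/10⌋ = $11,697; SL = ⌊$89,680/8⌋ = $11,210 → take DB $11,697. Book value $81,883.
Year 4: DB = ⌊$81,883 × 125%/10⌋ = $10,235; SL = ⌊$77,983/7⌋ = $11,140 → take SL $11,140. Book value $70,743.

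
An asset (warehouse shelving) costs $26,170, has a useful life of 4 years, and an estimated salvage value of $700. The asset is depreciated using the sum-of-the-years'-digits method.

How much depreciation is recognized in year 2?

$7,641

Depreciable base = $26,170 − $700 = $25,470.
Sum of the years' digits = 4+3+2+1 = 10.
Year 1: $25,470 × 4/10 = $10,188. Book value $15,982.
Year 2: $25,470 × 3/10 = $7,641. Book value $8,341.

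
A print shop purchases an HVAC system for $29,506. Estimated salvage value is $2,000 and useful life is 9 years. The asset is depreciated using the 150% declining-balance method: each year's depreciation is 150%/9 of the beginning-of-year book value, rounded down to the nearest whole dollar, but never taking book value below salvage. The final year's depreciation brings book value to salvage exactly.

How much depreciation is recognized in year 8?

$1,372

Depreciable base = $29,506 − $2,000 = $27,506.
Year 1: ⌊$29,506 × 150%/9⌋ = $4,917. Book value $24,589.
Year 2: ⌊$24,589 × 150%/9⌋ = $4,098. Book value $20,491.
Year 3: ⌊$20,491 × 150%/9⌋ = $3,415. Book value $17,076.
Year 4: ⌊$17,076 × 150%/9⌋ = $2,846. Book value $14,230.
Year 5: ⌊$14,230 × 150%/9⌋ = $2,371. Book value $11,859.
Year 6: ⌊$11,859 × 150%/9⌋ = $1,976. Book value $9,883.
Year 7: ⌊$9,883 × 150%/9⌋ = $1,647. Book value $8,236.
Year 8: ⌊$8,236 × 150%/9⌋ = $1,372. Book value $6,864.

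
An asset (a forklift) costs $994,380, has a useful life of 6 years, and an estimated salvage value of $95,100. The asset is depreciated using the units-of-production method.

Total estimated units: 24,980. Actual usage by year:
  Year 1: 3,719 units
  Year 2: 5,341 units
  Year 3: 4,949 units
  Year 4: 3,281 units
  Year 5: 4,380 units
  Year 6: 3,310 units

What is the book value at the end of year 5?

Depreciable base = $994,380 − $95,100 = $899,280.
Rate = $899,280 / 24,980 units = $36 per unit.
Year 1: 3,719 × $36 = $133,884. Book value $860,496.
Year 2: 5,341 × $36 = $192,276. Book value $668,220.
Year 3: 4,949 × $36 = $178,164. Book value $490,056.
Year 4: 3,281 × $36 = $118,116. Book value $371,940.
Year 5: 4,380 × $36 = $157,680. Book value $214,260.

$214,260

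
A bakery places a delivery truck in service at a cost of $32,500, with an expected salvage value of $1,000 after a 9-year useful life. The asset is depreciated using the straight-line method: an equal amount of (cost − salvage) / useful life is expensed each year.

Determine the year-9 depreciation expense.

$3,500

Depreciable base = $32,500 − $1,000 = $31,500.
Annual expense = $31,500 / 9 = $3,500.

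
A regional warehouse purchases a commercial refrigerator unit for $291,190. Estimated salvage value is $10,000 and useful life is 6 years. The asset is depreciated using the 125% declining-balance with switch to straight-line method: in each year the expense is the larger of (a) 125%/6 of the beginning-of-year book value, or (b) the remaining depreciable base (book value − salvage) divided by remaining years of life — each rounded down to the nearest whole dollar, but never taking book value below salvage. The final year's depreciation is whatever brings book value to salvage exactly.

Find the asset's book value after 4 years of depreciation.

$96,250

Depreciable base = $291,190 − $10,000 = $281,190.
Year 1: DB = ⌊$291,190 × 125%/6⌋ = $60,664; SL = ⌊$281,190/6⌋ = $46,865 → take DB $60,664. Book value $230,526.
Year 2: DB = ⌊$230,526 × 125%/6⌋ = $48,026; SL = ⌊$220,526/5⌋ = $44,105 → take DB $48,026. Book value $182,500.
Year 3: DB = ⌊$182,500 × 125%/6⌋ = $38,020; SL = ⌊$172,500/4⌋ = $43,125 → take SL $43,125. Book value $139,375.
Year 4: DB = ⌊$139,375 × 125%/6⌋ = $29,036; SL = ⌊$129,375/3⌋ = $43,125 → take SL $43,125. Book value $96,250.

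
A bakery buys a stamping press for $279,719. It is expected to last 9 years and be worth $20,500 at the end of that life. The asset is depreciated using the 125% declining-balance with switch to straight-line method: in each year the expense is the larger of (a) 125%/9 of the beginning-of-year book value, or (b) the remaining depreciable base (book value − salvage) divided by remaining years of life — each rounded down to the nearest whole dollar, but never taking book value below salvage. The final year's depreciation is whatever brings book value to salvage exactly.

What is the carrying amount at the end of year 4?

Depreciable base = $279,719 − $20,500 = $259,219.
Year 1: DB = ⌊$279,719 × 125%/9⌋ = $38,849; SL = ⌊$259,219/9⌋ = $28,802 → take DB $38,849. Book value $240,870.
Year 2: DB = ⌊$240,870 × 125%/9⌋ = $33,454; SL = ⌊$220,370/8⌋ = $27,546 → take DB $33,454. Book value $207,416.
Year 3: DB = ⌊$207,416 × 125%/9⌋ = $28,807; SL = ⌊$186,916/7⌋ = $26,702 → take DB $28,807. Book value $178,609.
Year 4: DB = ⌊$178,609 × 125%/9⌋ = $24,806; SL = ⌊$158,109/6⌋ = $26,351 → take SL $26,351. Book value $152,258.

$152,258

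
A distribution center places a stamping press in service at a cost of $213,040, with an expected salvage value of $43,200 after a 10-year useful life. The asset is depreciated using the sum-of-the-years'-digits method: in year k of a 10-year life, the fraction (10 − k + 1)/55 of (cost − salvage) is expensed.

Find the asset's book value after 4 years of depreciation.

$108,048

Depreciable base = $213,040 − $43,200 = $169,840.
Sum of the years' digits = 10+9+8+7+6+5+4+3+2+1 = 55.
Year 1: $169,840 × 10/55 = $30,880. Book value $182,160.
Year 2: $169,840 × 9/55 = $27,792. Book value $154,368.
Year 3: $169,840 × 8/55 = $24,704. Book value $129,664.
Year 4: $169,840 × 7/55 = $21,616. Book value $108,048.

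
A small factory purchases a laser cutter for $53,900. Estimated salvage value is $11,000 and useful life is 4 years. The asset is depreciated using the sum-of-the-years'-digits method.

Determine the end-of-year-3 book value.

$15,290

Depreciable base = $53,900 − $11,000 = $42,900.
Sum of the years' digits = 4+3+2+1 = 10.
Year 1: $42,900 × 4/10 = $17,160. Book value $36,740.
Year 2: $42,900 × 3/10 = $12,870. Book value $23,870.
Year 3: $42,900 × 2/10 = $8,580. Book value $15,290.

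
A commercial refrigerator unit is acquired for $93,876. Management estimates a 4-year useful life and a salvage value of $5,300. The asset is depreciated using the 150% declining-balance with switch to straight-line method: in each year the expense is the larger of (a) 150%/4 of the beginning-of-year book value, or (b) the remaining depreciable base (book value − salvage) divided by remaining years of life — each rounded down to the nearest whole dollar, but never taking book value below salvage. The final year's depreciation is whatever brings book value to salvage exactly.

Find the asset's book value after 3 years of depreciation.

Depreciable base = $93,876 − $5,300 = $88,576.
Year 1: DB = ⌊$93,876 × 150%/4⌋ = $35,203; SL = ⌊$88,576/4⌋ = $22,144 → take DB $35,203. Book value $58,673.
Year 2: DB = ⌊$58,673 × 150%/4⌋ = $22,002; SL = ⌊$53,373/3⌋ = $17,791 → take DB $22,002. Book value $36,671.
Year 3: DB = ⌊$36,671 × 150%/4⌋ = $13,751; SL = ⌊$31,371/2⌋ = $15,685 → take SL $15,685. Book value $20,986.

$20,986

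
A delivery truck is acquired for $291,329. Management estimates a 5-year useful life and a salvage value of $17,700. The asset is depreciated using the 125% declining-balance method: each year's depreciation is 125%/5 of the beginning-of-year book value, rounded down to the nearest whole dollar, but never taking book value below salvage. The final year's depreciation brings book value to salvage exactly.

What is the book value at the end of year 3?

Depreciable base = $291,329 − $17,700 = $273,629.
Year 1: ⌊$291,329 × 125%/5⌋ = $72,832. Book value $218,497.
Year 2: ⌊$218,497 × 125%/5⌋ = $54,624. Book value $163,873.
Year 3: ⌊$163,873 × 125%/5⌋ = $40,968. Book value $122,905.

$122,905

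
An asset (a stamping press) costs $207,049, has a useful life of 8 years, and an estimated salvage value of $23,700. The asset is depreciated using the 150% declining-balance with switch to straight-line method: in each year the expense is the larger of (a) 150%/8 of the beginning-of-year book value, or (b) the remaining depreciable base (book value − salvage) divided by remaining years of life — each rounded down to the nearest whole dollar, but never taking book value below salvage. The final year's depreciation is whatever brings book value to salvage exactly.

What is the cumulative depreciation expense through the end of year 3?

$95,991

Depreciable base = $207,049 − $23,700 = $183,349.
Year 1: DB = ⌊$207,049 × 150%/8⌋ = $38,821; SL = ⌊$183,349/8⌋ = $22,918 → take DB $38,821. Book value $168,228.
Year 2: DB = ⌊$168,228 × 150%/8⌋ = $31,542; SL = ⌊$144,528/7⌋ = $20,646 → take DB $31,542. Book value $136,686.
Year 3: DB = ⌊$136,686 × 150%/8⌋ = $25,628; SL = ⌊$112,986/6⌋ = $18,831 → take DB $25,628. Book value $111,058.
Accumulated through year 3 = $207,049 − $111,058 = $95,991.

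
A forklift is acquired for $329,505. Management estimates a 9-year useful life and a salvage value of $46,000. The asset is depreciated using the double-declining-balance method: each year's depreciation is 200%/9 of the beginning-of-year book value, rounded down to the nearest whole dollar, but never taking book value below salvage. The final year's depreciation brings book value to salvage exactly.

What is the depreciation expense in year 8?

Depreciable base = $329,505 − $46,000 = $283,505.
Year 1: ⌊$329,505 × 200%/9⌋ = $73,223. Book value $256,282.
Year 2: ⌊$256,282 × 200%/9⌋ = $56,951. Book value $199,331.
Year 3: ⌊$199,331 × 200%/9⌋ = $44,295. Book value $155,036.
Year 4: ⌊$155,036 × 200%/9⌋ = $34,452. Book value $120,584.
Year 5: ⌊$120,584 × 200%/9⌋ = $26,796. Book value $93,788.
Year 6: ⌊$93,788 × 200%/9⌋ = $20,841. Book value $72,947.
Year 7: ⌊$72,947 × 200%/9⌋ = $16,210. Book value $56,737.
Year 8: ⌊$56,737 × 200%/9⌋ = $12,608, capped at $10,737. Book value $46,000.

$10,737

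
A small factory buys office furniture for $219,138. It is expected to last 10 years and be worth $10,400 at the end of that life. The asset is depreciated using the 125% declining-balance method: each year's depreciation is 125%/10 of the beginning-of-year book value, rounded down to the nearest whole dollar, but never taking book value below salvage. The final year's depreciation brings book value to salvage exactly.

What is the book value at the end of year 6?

$98,350

Depreciable base = $219,138 − $10,400 = $208,738.
Year 1: ⌊$219,138 × 125%/10⌋ = $27,392. Book value $191,746.
Year 2: ⌊$191,746 × 125%/10⌋ = $23,968. Book value $167,778.
Year 3: ⌊$167,778 × 125%/10⌋ = $20,972. Book value $146,806.
Year 4: ⌊$146,806 × 125%/10⌋ = $18,350. Book value $128,456.
Year 5: ⌊$128,456 × 125%/10⌋ = $16,057. Book value $112,399.
Year 6: ⌊$112,399 × 125%/10⌋ = $14,049. Book value $98,350.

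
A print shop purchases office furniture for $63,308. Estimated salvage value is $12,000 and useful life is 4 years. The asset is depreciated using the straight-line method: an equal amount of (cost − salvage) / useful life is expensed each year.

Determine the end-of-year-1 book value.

Depreciable base = $63,308 − $12,000 = $51,308.
Annual expense = $51,308 / 4 = $12,827.
End of year 1: book value $50,481.

$50,481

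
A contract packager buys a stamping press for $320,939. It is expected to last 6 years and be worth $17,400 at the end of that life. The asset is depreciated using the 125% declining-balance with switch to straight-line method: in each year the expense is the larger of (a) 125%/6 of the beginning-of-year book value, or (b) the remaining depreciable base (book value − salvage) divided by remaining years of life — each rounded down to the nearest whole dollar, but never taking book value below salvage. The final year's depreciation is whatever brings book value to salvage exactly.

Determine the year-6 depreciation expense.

Depreciable base = $320,939 − $17,400 = $303,539.
Year 1: DB = ⌊$320,939 × 125%/6⌋ = $66,862; SL = ⌊$303,539/6⌋ = $50,589 → take DB $66,862. Book value $254,077.
Year 2: DB = ⌊$254,077 × 125%/6⌋ = $52,932; SL = ⌊$236,677/5⌋ = $47,335 → take DB $52,932. Book value $201,145.
Year 3: DB = ⌊$201,145 × 125%/6⌋ = $41,905; SL = ⌊$183,745/4⌋ = $45,936 → take SL $45,936. Book value $155,209.
Year 4: DB = ⌊$155,209 × 125%/6⌋ = $32,335; SL = ⌊$137,809/3⌋ = $45,936 → take SL $45,936. Book value $109,273.
Year 5: DB = ⌊$109,273 × 125%/6⌋ = $22,765; SL = ⌊$91,873/2⌋ = $45,936 → take SL $45,936. Book value $63,337.
Year 6 (final): $63,337 − $17,400 = $45,937. Book value $17,400.

$45,937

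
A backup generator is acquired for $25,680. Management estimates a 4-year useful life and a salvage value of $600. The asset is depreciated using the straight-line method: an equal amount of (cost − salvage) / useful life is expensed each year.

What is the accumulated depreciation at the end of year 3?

$18,810

Depreciable base = $25,680 − $600 = $25,080.
Annual expense = $25,080 / 4 = $6,270.
End of year 1: book value $19,410.
End of year 2: book value $13,140.
End of year 3: book value $6,870.
Accumulated through year 3 = $25,680 − $6,870 = $18,810.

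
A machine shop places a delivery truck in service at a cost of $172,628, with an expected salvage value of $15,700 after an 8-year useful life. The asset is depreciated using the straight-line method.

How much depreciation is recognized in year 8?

$19,616

Depreciable base = $172,628 − $15,700 = $156,928.
Annual expense = $156,928 / 8 = $19,616.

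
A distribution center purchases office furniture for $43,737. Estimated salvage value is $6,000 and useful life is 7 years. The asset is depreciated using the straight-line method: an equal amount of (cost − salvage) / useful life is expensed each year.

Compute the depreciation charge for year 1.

Depreciable base = $43,737 − $6,000 = $37,737.
Annual expense = $37,737 / 7 = $5,391.

$5,391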